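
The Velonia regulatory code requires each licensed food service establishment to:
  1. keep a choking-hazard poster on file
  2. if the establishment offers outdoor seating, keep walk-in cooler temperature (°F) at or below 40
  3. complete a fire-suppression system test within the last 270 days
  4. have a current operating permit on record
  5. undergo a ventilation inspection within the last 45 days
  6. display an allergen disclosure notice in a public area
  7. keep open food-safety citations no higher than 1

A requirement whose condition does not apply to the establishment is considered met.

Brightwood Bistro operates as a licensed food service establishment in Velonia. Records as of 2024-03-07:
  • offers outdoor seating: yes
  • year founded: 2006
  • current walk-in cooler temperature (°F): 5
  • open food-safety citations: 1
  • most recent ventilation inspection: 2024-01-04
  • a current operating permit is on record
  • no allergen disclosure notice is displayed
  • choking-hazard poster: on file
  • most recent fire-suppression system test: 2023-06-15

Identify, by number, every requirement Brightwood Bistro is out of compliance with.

5, 6

1. choking-hazard poster present → met
2. condition 'offers outdoor seating' holds; walk-in cooler temperature (°F) 5 ≤ 40 → met
3. fire-suppression system test 266 days ago vs limit 270 → met
4. current operating permit present → met
5. ventilation inspection 63 days ago vs limit 45 → not met
6. allergen disclosure notice absent → not met
7. open food-safety citations 1 ≤ 1 → met
Not met: 5, 6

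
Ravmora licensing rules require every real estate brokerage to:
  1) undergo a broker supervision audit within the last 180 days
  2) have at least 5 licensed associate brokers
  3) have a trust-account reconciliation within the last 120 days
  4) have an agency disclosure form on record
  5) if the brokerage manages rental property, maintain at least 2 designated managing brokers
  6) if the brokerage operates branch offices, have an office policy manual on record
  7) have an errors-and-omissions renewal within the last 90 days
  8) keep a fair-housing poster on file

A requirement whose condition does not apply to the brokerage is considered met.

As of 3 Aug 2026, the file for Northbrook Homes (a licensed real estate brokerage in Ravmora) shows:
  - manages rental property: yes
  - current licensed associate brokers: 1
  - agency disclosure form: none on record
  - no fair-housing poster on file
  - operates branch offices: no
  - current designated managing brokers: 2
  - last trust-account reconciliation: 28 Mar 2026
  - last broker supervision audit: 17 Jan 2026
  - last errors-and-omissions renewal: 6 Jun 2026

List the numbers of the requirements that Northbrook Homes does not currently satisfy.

1, 2, 3, 4, 8

1. broker supervision audit 198 days ago vs limit 180 → not met
2. licensed associate brokers 1 < 5 → not met
3. trust-account reconciliation 128 days ago vs limit 120 → not met
4. agency disclosure form absent → not met
5. condition 'manages rental property' holds; designated managing brokers 2 ≥ 2 → met
6. condition 'operates branch offices' does not hold → requirement n/a → met
7. errors-and-omissions renewal 58 days ago vs limit 90 → met
8. fair-housing poster absent → not met
Not met: 1, 2, 3, 4, 8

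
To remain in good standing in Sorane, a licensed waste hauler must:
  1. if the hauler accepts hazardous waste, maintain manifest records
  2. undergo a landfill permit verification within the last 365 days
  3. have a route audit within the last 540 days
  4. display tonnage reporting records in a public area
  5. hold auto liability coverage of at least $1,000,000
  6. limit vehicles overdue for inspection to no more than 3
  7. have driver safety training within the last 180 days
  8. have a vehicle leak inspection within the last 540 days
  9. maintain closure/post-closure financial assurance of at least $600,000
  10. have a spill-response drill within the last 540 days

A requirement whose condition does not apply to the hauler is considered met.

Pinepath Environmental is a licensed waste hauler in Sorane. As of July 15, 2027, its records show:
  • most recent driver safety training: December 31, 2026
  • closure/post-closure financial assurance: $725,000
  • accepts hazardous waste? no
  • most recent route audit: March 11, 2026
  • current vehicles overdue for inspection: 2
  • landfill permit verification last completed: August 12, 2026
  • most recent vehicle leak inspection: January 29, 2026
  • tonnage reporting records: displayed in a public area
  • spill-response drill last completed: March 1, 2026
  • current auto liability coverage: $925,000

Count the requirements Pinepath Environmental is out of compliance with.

2

1. condition 'accepts hazardous waste' does not hold → requirement n/a → met
2. landfill permit verification 337 days ago vs limit 365 → met
3. route audit 491 days ago vs limit 540 → met
4. tonnage reporting records present → met
5. auto liability coverage $925,000 < $1,000,000 → not met
6. vehicles overdue for inspection 2 ≤ 3 → met
7. driver safety training 196 days ago vs limit 180 → not met
8. vehicle leak inspection 532 days ago vs limit 540 → met
9. closure/post-closure financial assurance $725,000 ≥ $600,000 → met
10. spill-response drill 501 days ago vs limit 540 → met
Not met: 2 of 10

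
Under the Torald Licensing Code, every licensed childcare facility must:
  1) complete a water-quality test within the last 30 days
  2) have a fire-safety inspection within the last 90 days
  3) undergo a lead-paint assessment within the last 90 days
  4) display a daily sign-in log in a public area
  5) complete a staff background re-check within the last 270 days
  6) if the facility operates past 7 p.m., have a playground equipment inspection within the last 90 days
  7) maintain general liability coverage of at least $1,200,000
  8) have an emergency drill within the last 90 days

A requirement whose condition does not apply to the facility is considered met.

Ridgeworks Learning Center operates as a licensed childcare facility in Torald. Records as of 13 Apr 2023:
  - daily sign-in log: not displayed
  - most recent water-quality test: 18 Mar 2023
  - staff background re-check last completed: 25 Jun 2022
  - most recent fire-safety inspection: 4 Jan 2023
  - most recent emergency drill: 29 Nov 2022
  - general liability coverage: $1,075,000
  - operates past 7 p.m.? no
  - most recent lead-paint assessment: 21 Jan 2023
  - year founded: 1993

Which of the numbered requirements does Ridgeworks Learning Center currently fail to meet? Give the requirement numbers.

2, 4, 5, 7, 8

1. water-quality test 26 days ago vs limit 30 → met
2. fire-safety inspection 99 days ago vs limit 90 → not met
3. lead-paint assessment 82 days ago vs limit 90 → met
4. daily sign-in log absent → not met
5. staff background re-check 292 days ago vs limit 270 → not met
6. condition 'operates past 7 p.m.' does not hold → requirement n/a → met
7. general liability coverage $1,075,000 < $1,200,000 → not met
8. emergency drill 135 days ago vs limit 90 → not met
Not met: 2, 4, 5, 7, 8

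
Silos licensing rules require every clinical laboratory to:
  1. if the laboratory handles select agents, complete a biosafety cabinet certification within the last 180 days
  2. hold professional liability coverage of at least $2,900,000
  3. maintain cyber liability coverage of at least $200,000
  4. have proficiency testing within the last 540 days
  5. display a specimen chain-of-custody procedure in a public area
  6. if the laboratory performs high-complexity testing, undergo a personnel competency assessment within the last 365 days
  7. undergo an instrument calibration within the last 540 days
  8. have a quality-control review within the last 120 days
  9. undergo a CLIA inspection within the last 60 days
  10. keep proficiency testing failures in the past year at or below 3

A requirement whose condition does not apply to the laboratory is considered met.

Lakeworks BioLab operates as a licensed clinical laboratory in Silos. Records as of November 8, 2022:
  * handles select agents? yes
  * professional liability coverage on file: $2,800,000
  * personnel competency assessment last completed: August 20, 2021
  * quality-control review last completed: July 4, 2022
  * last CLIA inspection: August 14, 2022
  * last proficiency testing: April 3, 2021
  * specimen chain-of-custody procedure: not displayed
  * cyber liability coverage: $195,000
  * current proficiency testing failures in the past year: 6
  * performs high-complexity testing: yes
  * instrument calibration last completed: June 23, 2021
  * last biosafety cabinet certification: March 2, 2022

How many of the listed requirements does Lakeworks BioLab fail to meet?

9

1. condition 'handles select agents' holds; biosafety cabinet certification 251 days ago vs limit 180 → not met
2. professional liability coverage $2,800,000 < $2,900,000 → not met
3. cyber liability coverage $195,000 < $200,000 → not met
4. proficiency testing 584 days ago vs limit 540 → not met
5. specimen chain-of-custody procedure absent → not met
6. condition 'performs high-complexity testing' holds; personnel competency assessment 445 days ago vs limit 365 → not met
7. instrument calibration 503 days ago vs limit 540 → met
8. quality-control review 127 days ago vs limit 120 → not met
9. CLIA inspection 86 days ago vs limit 60 → not met
10. proficiency testing failures in the past year 6 > 3 → not met
Not met: 9 of 10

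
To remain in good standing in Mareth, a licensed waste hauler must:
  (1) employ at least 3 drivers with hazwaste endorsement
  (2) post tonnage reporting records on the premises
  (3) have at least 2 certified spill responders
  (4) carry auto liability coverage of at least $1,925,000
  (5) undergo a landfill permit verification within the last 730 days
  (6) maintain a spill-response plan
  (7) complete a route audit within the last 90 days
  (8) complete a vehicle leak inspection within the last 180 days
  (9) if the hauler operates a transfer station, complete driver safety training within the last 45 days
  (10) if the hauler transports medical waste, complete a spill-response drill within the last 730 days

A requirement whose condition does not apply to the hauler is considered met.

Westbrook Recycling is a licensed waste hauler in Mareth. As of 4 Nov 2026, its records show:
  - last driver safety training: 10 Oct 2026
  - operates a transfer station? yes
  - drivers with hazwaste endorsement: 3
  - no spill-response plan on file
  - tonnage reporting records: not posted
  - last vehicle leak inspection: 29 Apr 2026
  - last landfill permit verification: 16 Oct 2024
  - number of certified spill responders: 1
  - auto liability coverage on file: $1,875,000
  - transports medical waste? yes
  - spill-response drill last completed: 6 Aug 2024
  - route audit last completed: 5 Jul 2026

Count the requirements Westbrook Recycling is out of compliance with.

1. drivers with hazwaste endorsement 3 ≥ 3 → met
2. tonnage reporting records absent → not met
3. certified spill responders 1 < 2 → not met
4. auto liability coverage $1,875,000 < $1,925,000 → not met
5. landfill permit verification 749 days ago vs limit 730 → not met
6. spill-response plan absent → not met
7. route audit 122 days ago vs limit 90 → not met
8. vehicle leak inspection 189 days ago vs limit 180 → not met
9. condition 'operates a transfer station' holds; driver safety training 25 days ago vs limit 45 → met
10. condition 'transports medical waste' holds; spill-response drill 820 days ago vs limit 730 → not met
Not met: 8 of 10

8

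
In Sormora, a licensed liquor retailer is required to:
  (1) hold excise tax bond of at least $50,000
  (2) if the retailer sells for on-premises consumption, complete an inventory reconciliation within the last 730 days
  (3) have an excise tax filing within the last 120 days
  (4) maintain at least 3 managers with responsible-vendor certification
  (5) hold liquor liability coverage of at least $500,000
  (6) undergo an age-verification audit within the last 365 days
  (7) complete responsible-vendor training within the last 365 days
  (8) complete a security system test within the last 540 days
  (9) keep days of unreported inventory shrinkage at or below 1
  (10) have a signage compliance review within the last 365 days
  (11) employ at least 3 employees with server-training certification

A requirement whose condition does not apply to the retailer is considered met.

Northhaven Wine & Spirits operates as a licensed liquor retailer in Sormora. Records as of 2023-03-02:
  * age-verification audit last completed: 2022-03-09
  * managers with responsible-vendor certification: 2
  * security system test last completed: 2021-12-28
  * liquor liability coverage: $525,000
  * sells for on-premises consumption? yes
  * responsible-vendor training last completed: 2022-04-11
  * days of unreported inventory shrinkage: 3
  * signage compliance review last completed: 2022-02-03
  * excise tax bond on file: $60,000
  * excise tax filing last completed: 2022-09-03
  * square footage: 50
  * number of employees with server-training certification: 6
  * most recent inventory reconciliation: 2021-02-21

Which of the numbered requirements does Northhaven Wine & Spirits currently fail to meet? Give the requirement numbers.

2, 3, 4, 9, 10

1. excise tax bond $60,000 ≥ $50,000 → met
2. condition 'sells for on-premises consumption' holds; inventory reconciliation 739 days ago vs limit 730 → not met
3. excise tax filing 180 days ago vs limit 120 → not met
4. managers with responsible-vendor certification 2 < 3 → not met
5. liquor liability coverage $525,000 ≥ $500,000 → met
6. age-verification audit 358 days ago vs limit 365 → met
7. responsible-vendor training 325 days ago vs limit 365 → met
8. security system test 429 days ago vs limit 540 → met
9. days of unreported inventory shrinkage 3 > 1 → not met
10. signage compliance review 392 days ago vs limit 365 → not met
11. employees with server-training certification 6 ≥ 3 → met
Not met: 2, 3, 4, 9, 10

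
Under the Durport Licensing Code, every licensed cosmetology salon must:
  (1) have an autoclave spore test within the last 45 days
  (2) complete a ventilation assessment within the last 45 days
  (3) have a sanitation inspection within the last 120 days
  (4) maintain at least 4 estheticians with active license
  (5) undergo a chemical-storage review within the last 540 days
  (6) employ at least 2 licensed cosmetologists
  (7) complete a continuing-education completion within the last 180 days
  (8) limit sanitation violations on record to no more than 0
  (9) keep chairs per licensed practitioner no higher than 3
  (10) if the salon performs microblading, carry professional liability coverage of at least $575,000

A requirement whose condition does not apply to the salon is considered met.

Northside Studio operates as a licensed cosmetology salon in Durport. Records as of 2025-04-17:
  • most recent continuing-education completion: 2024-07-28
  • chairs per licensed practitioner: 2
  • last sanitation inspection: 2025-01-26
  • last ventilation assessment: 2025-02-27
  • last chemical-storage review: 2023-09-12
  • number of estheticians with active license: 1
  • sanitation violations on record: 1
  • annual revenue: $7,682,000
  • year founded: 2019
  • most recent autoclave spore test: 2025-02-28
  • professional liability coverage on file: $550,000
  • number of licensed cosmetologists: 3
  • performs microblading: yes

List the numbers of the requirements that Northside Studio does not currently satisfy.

1. autoclave spore test 48 days ago vs limit 45 → not met
2. ventilation assessment 49 days ago vs limit 45 → not met
3. sanitation inspection 81 days ago vs limit 120 → met
4. estheticians with active license 1 < 4 → not met
5. chemical-storage review 583 days ago vs limit 540 → not met
6. licensed cosmetologists 3 ≥ 2 → met
7. continuing-education completion 263 days ago vs limit 180 → not met
8. sanitation violations on record 1 > 0 → not met
9. chairs per licensed practitioner 2 ≤ 3 → met
10. condition 'performs microblading' holds; professional liability coverage $550,000 < $575,000 → not met
Not met: 1, 2, 4, 5, 7, 8, 10

1, 2, 4, 5, 7, 8, 10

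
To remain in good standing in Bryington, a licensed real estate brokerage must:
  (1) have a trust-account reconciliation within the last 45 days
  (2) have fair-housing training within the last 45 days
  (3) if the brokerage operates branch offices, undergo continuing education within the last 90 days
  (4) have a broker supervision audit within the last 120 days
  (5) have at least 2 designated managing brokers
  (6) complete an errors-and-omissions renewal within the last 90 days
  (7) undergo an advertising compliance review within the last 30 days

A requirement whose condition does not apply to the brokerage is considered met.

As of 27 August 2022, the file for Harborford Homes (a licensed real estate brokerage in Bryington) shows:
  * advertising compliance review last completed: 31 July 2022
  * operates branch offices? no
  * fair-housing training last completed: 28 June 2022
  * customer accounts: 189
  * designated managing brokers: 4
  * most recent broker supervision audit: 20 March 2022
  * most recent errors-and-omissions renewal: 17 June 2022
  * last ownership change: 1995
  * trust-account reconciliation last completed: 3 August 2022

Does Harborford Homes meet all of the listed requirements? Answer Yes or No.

No

1. trust-account reconciliation 24 days ago vs limit 45 → met
2. fair-housing training 60 days ago vs limit 45 → not met
3. condition 'operates branch offices' does not hold → requirement n/a → met
4. broker supervision audit 160 days ago vs limit 120 → not met
5. designated managing brokers 4 ≥ 2 → met
6. errors-and-omissions renewal 71 days ago vs limit 90 → met
7. advertising compliance review 27 days ago vs limit 30 → met
Not met: 2, 4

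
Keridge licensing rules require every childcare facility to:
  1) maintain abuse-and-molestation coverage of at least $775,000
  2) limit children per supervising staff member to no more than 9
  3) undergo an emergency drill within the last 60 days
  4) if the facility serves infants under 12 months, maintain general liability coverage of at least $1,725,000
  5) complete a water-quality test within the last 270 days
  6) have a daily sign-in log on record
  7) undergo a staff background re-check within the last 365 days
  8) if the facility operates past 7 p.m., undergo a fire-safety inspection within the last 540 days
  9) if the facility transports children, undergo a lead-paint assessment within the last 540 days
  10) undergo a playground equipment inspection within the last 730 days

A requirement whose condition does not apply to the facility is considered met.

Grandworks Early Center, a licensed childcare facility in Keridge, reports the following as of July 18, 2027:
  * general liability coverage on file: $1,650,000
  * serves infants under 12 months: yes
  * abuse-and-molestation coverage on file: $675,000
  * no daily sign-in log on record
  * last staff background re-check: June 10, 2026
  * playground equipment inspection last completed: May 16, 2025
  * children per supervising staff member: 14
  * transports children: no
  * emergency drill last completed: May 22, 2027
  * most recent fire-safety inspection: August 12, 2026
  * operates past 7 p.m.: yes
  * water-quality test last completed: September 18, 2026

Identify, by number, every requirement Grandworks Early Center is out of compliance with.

1. abuse-and-molestation coverage $675,000 < $775,000 → not met
2. children per supervising staff member 14 > 9 → not met
3. emergency drill 57 days ago vs limit 60 → met
4. condition 'serves infants under 12 months' holds; general liability coverage $1,650,000 < $1,725,000 → not met
5. water-quality test 303 days ago vs limit 270 → not met
6. daily sign-in log absent → not met
7. staff background re-check 403 days ago vs limit 365 → not met
8. condition 'operates past 7 p.m.' holds; fire-safety inspection 340 days ago vs limit 540 → met
9. condition 'transports children' does not hold → requirement n/a → met
10. playground equipment inspection 793 days ago vs limit 730 → not met
Not met: 1, 2, 4, 5, 6, 7, 10

1, 2, 4, 5, 6, 7, 10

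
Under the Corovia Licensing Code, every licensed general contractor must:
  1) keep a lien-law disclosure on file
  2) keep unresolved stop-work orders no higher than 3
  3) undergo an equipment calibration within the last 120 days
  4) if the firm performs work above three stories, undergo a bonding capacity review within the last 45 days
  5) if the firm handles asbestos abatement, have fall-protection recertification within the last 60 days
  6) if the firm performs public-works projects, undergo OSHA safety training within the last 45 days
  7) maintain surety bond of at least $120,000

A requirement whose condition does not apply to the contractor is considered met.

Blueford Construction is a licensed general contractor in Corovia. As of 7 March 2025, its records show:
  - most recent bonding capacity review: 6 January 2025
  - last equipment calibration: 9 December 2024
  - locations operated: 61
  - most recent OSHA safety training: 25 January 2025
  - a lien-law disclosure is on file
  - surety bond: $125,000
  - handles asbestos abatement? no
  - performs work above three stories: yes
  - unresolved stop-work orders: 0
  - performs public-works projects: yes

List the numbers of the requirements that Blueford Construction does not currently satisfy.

4

1. lien-law disclosure present → met
2. unresolved stop-work orders 0 ≤ 3 → met
3. equipment calibration 88 days ago vs limit 120 → met
4. condition 'performs work above three stories' holds; bonding capacity review 60 days ago vs limit 45 → not met
5. condition 'handles asbestos abatement' does not hold → requirement n/a → met
6. condition 'performs public-works projects' holds; OSHA safety training 41 days ago vs limit 45 → met
7. surety bond $125,000 ≥ $120,000 → met
Not met: 4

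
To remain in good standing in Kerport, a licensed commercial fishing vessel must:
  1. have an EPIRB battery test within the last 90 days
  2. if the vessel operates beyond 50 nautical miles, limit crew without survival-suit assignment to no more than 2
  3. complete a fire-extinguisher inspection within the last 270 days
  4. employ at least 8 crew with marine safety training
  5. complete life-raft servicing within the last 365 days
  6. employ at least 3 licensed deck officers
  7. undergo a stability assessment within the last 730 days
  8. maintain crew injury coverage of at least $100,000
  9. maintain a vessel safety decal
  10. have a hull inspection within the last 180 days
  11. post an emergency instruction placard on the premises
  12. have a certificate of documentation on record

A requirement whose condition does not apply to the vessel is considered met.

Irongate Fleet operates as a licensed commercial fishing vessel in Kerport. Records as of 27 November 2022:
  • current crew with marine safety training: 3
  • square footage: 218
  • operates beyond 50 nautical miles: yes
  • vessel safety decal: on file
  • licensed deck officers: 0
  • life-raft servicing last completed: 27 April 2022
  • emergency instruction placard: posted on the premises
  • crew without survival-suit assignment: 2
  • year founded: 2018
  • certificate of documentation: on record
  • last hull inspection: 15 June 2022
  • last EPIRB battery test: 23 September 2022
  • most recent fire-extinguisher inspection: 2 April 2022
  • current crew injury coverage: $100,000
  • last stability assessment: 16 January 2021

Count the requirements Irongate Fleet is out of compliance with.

1. EPIRB battery test 65 days ago vs limit 90 → met
2. condition 'operates beyond 50 nautical miles' holds; crew without survival-suit assignment 2 ≤ 2 → met
3. fire-extinguisher inspection 239 days ago vs limit 270 → met
4. crew with marine safety training 3 < 8 → not met
5. life-raft servicing 214 days ago vs limit 365 → met
6. licensed deck officers 0 < 3 → not met
7. stability assessment 680 days ago vs limit 730 → met
8. crew injury coverage $100,000 ≥ $100,000 → met
9. vessel safety decal present → met
10. hull inspection 165 days ago vs limit 180 → met
11. emergency instruction placard present → met
12. certificate of documentation present → met
Not met: 2 of 12

2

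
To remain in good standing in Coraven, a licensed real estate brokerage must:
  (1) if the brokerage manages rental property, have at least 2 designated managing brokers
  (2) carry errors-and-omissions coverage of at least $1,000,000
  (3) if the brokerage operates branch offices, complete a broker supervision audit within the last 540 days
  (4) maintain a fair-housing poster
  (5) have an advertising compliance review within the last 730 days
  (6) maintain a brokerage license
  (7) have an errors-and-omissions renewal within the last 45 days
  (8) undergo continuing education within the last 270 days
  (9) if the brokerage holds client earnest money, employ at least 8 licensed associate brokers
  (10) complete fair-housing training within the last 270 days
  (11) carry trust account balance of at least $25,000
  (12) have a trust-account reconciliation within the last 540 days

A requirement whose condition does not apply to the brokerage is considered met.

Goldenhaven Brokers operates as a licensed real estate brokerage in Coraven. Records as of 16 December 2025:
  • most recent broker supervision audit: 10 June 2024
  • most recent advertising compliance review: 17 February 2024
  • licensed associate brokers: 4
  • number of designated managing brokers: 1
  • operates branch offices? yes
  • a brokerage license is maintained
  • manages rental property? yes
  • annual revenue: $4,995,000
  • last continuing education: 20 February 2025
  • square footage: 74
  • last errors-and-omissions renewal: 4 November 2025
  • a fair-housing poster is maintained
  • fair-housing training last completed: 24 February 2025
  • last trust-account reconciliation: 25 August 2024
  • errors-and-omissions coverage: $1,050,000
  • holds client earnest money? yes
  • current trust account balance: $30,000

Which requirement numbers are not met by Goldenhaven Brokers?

1. condition 'manages rental property' holds; designated managing brokers 1 < 2 → not met
2. errors-and-omissions coverage $1,050,000 ≥ $1,000,000 → met
3. condition 'operates branch offices' holds; broker supervision audit 554 days ago vs limit 540 → not met
4. fair-housing poster present → met
5. advertising compliance review 668 days ago vs limit 730 → met
6. brokerage license present → met
7. errors-and-omissions renewal 42 days ago vs limit 45 → met
8. continuing education 299 days ago vs limit 270 → not met
9. condition 'holds client earnest money' holds; licensed associate brokers 4 < 8 → not met
10. fair-housing training 295 days ago vs limit 270 → not met
11. trust account balance $30,000 ≥ $25,000 → met
12. trust-account reconciliation 478 days ago vs limit 540 → met
Not met: 1, 3, 8, 9, 10

1, 3, 8, 9, 10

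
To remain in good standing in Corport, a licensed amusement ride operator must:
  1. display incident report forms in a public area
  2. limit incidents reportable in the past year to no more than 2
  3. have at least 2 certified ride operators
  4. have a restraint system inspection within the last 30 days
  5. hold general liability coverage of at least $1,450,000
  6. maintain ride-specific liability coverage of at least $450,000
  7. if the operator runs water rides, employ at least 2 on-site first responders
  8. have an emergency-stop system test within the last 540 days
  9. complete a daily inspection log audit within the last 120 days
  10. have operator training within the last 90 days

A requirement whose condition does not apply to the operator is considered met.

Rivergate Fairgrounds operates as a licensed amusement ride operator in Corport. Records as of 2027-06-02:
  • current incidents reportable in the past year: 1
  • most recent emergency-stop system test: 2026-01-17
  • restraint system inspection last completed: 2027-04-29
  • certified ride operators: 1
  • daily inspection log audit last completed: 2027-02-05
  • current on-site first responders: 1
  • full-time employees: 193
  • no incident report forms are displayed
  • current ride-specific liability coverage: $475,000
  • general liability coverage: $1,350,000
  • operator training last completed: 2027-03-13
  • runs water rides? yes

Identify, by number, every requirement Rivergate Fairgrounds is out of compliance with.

1, 3, 4, 5, 7

1. incident report forms absent → not met
2. incidents reportable in the past year 1 ≤ 2 → met
3. certified ride operators 1 < 2 → not met
4. restraint system inspection 34 days ago vs limit 30 → not met
5. general liability coverage $1,350,000 < $1,450,000 → not met
6. ride-specific liability coverage $475,000 ≥ $450,000 → met
7. condition 'runs water rides' holds; on-site first responders 1 < 2 → not met
8. emergency-stop system test 501 days ago vs limit 540 → met
9. daily inspection log audit 117 days ago vs limit 120 → met
10. operator training 81 days ago vs limit 90 → met
Not met: 1, 3, 4, 5, 7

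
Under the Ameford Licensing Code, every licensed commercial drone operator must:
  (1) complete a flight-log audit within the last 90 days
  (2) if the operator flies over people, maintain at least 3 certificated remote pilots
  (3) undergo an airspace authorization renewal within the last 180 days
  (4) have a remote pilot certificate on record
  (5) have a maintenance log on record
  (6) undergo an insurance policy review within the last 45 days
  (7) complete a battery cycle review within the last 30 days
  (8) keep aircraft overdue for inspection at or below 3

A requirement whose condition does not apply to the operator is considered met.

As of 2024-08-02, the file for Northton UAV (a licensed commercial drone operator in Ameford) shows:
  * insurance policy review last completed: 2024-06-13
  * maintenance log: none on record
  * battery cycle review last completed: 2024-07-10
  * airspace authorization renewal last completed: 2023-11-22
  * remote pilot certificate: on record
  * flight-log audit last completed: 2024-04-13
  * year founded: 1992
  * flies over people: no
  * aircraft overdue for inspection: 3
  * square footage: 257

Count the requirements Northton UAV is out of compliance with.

1. flight-log audit 111 days ago vs limit 90 → not met
2. condition 'flies over people' does not hold → requirement n/a → met
3. airspace authorization renewal 254 days ago vs limit 180 → not met
4. remote pilot certificate present → met
5. maintenance log absent → not met
6. insurance policy review 50 days ago vs limit 45 → not met
7. battery cycle review 23 days ago vs limit 30 → met
8. aircraft overdue for inspection 3 ≤ 3 → met
Not met: 4 of 8

4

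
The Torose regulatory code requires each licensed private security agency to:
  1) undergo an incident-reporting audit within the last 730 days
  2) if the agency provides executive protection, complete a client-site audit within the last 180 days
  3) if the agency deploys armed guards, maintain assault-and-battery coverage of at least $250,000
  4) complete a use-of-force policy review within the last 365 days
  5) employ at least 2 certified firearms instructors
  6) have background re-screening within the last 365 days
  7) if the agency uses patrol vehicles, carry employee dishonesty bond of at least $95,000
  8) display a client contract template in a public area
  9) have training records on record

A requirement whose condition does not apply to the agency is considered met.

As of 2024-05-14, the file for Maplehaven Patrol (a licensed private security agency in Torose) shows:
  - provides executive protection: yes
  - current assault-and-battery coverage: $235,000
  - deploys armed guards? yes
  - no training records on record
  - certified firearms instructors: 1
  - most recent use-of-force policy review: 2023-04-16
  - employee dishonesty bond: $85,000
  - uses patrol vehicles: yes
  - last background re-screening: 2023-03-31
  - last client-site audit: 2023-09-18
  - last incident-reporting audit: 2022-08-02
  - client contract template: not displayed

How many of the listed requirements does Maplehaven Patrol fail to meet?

8

1. incident-reporting audit 651 days ago vs limit 730 → met
2. condition 'provides executive protection' holds; client-site audit 239 days ago vs limit 180 → not met
3. condition 'deploys armed guards' holds; assault-and-battery coverage $235,000 < $250,000 → not met
4. use-of-force policy review 394 days ago vs limit 365 → not met
5. certified firearms instructors 1 < 2 → not met
6. background re-screening 410 days ago vs limit 365 → not met
7. condition 'uses patrol vehicles' holds; employee dishonesty bond $85,000 < $95,000 → not met
8. client contract template absent → not met
9. training records absent → not met
Not met: 8 of 9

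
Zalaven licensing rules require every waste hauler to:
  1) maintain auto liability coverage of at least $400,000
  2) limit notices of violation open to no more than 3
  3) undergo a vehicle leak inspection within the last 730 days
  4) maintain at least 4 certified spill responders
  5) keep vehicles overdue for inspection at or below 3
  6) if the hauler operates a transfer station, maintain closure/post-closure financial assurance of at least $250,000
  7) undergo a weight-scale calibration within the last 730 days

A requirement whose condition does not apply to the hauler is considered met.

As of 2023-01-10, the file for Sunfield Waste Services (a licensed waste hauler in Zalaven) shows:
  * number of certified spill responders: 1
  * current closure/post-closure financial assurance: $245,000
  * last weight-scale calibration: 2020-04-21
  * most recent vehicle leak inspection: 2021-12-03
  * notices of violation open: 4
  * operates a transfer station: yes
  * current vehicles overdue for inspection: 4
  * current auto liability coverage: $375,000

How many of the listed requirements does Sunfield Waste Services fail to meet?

6

1. auto liability coverage $375,000 < $400,000 → not met
2. notices of violation open 4 > 3 → not met
3. vehicle leak inspection 403 days ago vs limit 730 → met
4. certified spill responders 1 < 4 → not met
5. vehicles overdue for inspection 4 > 3 → not met
6. condition 'operates a transfer station' holds; closure/post-closure financial assurance $245,000 < $250,000 → not met
7. weight-scale calibration 994 days ago vs limit 730 → not met
Not met: 6 of 7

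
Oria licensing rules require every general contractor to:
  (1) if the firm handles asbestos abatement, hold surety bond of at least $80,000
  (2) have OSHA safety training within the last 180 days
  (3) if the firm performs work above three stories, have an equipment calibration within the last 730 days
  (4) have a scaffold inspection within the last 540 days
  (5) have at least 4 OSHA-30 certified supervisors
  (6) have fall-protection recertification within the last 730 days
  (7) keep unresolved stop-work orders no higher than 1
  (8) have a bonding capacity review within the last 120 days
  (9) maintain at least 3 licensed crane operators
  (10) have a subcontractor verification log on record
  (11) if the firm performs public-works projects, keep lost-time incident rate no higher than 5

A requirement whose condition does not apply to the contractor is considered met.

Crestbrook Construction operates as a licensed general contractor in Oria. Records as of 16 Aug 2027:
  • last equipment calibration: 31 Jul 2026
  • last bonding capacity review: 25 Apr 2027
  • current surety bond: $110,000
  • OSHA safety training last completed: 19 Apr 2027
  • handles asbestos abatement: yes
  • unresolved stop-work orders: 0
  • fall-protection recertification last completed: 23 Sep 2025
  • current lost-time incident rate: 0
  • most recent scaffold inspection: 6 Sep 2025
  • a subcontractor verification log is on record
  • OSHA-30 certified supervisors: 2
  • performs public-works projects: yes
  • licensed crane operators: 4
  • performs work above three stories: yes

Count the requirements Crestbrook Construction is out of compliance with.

2

1. condition 'handles asbestos abatement' holds; surety bond $110,000 ≥ $80,000 → met
2. OSHA safety training 119 days ago vs limit 180 → met
3. condition 'performs work above three stories' holds; equipment calibration 381 days ago vs limit 730 → met
4. scaffold inspection 709 days ago vs limit 540 → not met
5. OSHA-30 certified supervisors 2 < 4 → not met
6. fall-protection recertification 692 days ago vs limit 730 → met
7. unresolved stop-work orders 0 ≤ 1 → met
8. bonding capacity review 113 days ago vs limit 120 → met
9. licensed crane operators 4 ≥ 3 → met
10. subcontractor verification log present → met
11. condition 'performs public-works projects' holds; lost-time incident rate 0 ≤ 5 → met
Not met: 2 of 11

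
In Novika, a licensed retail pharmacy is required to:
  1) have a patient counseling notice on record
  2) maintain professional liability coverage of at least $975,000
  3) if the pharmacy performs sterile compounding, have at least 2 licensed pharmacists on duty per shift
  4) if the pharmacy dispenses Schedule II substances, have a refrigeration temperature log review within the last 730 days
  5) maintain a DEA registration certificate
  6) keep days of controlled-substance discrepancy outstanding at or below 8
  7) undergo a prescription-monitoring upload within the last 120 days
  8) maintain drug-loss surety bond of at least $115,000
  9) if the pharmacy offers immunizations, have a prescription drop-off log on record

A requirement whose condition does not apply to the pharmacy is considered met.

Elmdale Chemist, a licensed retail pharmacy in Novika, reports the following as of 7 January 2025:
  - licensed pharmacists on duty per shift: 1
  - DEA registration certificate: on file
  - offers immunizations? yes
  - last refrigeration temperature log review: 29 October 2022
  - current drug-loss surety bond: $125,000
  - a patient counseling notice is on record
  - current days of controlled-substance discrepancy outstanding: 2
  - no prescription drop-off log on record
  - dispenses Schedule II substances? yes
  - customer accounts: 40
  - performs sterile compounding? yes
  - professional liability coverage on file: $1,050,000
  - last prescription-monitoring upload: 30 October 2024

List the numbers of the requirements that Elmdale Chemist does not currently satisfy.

3, 4, 9

1. patient counseling notice present → met
2. professional liability coverage $1,050,000 ≥ $975,000 → met
3. condition 'performs sterile compounding' holds; licensed pharmacists on duty per shift 1 < 2 → not met
4. condition 'dispenses Schedule II substances' holds; refrigeration temperature log review 801 days ago vs limit 730 → not met
5. DEA registration certificate present → met
6. days of controlled-substance discrepancy outstanding 2 ≤ 8 → met
7. prescription-monitoring upload 69 days ago vs limit 120 → met
8. drug-loss surety bond $125,000 ≥ $115,000 → met
9. condition 'offers immunizations' holds; prescription drop-off log absent → not met
Not met: 3, 4, 9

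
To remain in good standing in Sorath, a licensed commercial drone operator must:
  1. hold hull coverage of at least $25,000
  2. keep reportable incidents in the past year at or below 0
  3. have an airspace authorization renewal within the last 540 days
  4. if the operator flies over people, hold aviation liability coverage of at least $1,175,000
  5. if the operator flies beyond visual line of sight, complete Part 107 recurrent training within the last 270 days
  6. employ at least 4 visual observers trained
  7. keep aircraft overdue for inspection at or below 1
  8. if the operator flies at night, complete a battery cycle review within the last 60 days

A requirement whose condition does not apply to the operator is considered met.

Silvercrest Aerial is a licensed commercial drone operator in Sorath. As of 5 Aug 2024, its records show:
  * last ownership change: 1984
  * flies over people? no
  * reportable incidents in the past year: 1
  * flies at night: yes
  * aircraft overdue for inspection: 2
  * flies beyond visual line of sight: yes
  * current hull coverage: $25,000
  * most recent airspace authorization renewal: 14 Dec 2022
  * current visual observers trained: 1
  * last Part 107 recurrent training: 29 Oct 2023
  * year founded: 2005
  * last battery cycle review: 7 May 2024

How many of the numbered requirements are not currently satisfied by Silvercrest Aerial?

1. hull coverage $25,000 ≥ $25,000 → met
2. reportable incidents in the past year 1 > 0 → not met
3. airspace authorization renewal 600 days ago vs limit 540 → not met
4. condition 'flies over people' does not hold → requirement n/a → met
5. condition 'flies beyond visual line of sight' holds; Part 107 recurrent training 281 days ago vs limit 270 → not met
6. visual observers trained 1 < 4 → not met
7. aircraft overdue for inspection 2 > 1 → not met
8. condition 'flies at night' holds; battery cycle review 90 days ago vs limit 60 → not met
Not met: 6 of 8

6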